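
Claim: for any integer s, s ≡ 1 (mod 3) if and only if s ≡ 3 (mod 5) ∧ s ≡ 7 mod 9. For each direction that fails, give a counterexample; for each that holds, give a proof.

Only the reverse direction holds.

(→) This fails: s = 1 gives 1 ≡ 1 (mod 3) but 1 ≡ 1 (mod 5), so the conjunction on the right does not hold.

(←) Conversely, if s ≡ 3 (mod 5) and s ≡ 7 (mod 9), then by the Chinese remainder theorem s ≡ 43 (mod 45). Since 43 ≡ 1 (mod 3) and 3 ∣ 45, we get s ≡ 1 (mod 3).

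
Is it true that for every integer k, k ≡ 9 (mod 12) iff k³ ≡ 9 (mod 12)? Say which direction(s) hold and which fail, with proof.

(⇒) Suppose k ≡ 9 (mod 12). Write k = 12j + 9. Then (12j + 9)³ = 1728j³ + 3888j² + 2916j + 729 = 12(144j³ + 324j² + 243j + 60) + 9, so k³ ≡ 9 (mod 12).

(⇐) Conversely, suppose k³ ≡ 9 (mod 12). The only residue r in {0, …, 11} with r³ ≡ 9 (mod 12) is r = 9, so k ≡ 9 (mod 12).

Both implications hold.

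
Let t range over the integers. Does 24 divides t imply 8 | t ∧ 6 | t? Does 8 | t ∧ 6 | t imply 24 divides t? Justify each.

(⟹) If 24 ∣ t, write t = 24q. Since 24 = 3·8, t = 8·(3q), so 8 ∣ t; and since 24 = 4·6, t = 6·(4q), so 6 ∣ t.

(⟸) Suppose 8 ∣ t and 6 ∣ t. Any common multiple of 8 and 6 is a multiple of their lcm; here lcm(8, 6) = 8·6/gcd(8, 6) = 48/2 = 24, so 24 ∣ t.

The biconditional holds.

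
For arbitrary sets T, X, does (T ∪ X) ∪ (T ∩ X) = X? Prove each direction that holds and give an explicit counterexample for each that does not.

(⊆) fails; (⊇) holds.

(⊆) This inclusion fails. Take T = {1}, X = ∅; then 1 ∈ (T ∪ X) ∪ (T ∩ X) but 1 ∉ X.

(⊇) Let x ∈ X. Then either x ∈ X and x ∉ T; or x ∈ T ∩ X. In each case x ∈ (T ∪ X) ∪ (T ∩ X), so X ⊆ (T ∪ X) ∪ (T ∩ X).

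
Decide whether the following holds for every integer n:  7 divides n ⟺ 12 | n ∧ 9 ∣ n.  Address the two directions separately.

(→) This fails: take n = 7. Certainly 7 ∣ 7, but 12 ∤ 7.

(←) This fails: take n = 36. Both 12 ∣ 36 and 9 ∣ 36, yet 36 is not a multiple of 7 (since 36 = 5·7 + 1), so 7 ∤ 36.

Both directions fail.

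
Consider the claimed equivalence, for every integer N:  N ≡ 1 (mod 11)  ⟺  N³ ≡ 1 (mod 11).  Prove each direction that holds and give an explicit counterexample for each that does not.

Both directions hold.

(⇒) Suppose N ≡ 1 (mod 11). Write N = 11j + 1. Then (11j + 1)³ = 1331j³ + 363j² + 33j + 1 = 11(121j³ + 33j² + 3j) + 1, so N³ ≡ 1 (mod 11).

(⇐) Conversely, suppose N³ ≡ 1 (mod 11). The only residue r in {0, …, 10} with r³ ≡ 1 (mod 11) is r = 1, so N ≡ 1 (mod 11).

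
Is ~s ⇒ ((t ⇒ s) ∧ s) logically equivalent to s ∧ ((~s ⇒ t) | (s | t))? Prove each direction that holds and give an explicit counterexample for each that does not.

(⟸) Assume the antecedent. If s is true, ~s ⇒ ((t ⇒ s) ∧ s) reduces to true regardless of the other variables. If s is false, the antecedent cannot hold. Either way ~s ⇒ ((t ⇒ s) ∧ s) holds.

(⟹) Assume the antecedent. If s is true, s ∧ ((~s ⇒ t) | (s | t)) reduces to true regardless of the other variables. If s is false, the antecedent cannot hold. Either way s ∧ ((~s ⇒ t) | (s | t)) holds.

Equivalent; both directions hold.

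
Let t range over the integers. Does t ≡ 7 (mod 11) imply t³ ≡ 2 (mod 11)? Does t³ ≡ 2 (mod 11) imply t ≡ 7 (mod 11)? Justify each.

[⇒] Suppose t ≡ 7 (mod 11). Write t = 11j + 7. Then (11j + 7)³ = 1331j³ + 2541j² + 1617j + 343 = 11(121j³ + 231j² + 147j + 31) + 2, so t³ ≡ 2 (mod 11).

[⇐] Conversely, suppose t³ ≡ 2 (mod 11). The only residue r in {0, …, 10} with r³ ≡ 2 (mod 11) is r = 7, so t ≡ 7 (mod 11).

The biconditional holds.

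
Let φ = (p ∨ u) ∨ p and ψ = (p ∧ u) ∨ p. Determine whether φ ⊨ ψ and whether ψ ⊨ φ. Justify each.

The forward direction fails; the converse holds.

(⇒) This fails. Under u = T, p = F, the left side is true but the right side is false.

(⇐) Assume the antecedent. If u is true, (p ∨ u) ∨ p reduces to true regardless of the other variables. If u is false, the antecedent forces (u = F, p = T), and (p ∨ u) ∨ p holds there. Either way (p ∨ u) ∨ p holds.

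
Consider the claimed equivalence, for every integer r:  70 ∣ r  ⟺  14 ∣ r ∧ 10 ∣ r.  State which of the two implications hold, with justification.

(→) If 70 ∣ r, write r = 70q. Since 70 = 5·14, r = 14·(5q), so 14 ∣ r; and since 70 = 7·10, r = 10·(7q), so 10 ∣ r.

(←) Suppose 14 ∣ r and 10 ∣ r. Any common multiple of 14 and 10 is a multiple of their lcm; here lcm(14, 10) = 14·10/gcd(14, 10) = 140/2 = 70, so 70 ∣ r.

Both directions hold.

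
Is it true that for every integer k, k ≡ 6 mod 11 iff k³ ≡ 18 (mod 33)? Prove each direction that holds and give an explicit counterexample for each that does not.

(⟸) The residues r modulo 33 with r³ ≡ 18 (mod 33) are exactly {6}, and each is ≡ 6 (mod 11).

(⟹) This fails: take k = 17. Then 17 ≡ 6 (mod 11), but 17³ = 4913 ≡ 29 (mod 33), not 18.

(⇒) fails; (⇐) holds.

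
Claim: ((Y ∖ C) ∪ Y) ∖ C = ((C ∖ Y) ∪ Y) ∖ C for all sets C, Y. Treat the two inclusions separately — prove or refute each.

(⟹) Let x ∈ ((Y ∖ C) ∪ Y) ∖ C. Then x ∈ Y and x ∉ C, from which x ∈ ((C ∖ Y) ∪ Y) ∖ C.

(⟸) Let x ∈ ((C ∖ Y) ∪ Y) ∖ C. Then x ∈ Y and x ∉ C, from which x ∈ ((Y ∖ C) ∪ Y) ∖ C.

Both inclusions hold.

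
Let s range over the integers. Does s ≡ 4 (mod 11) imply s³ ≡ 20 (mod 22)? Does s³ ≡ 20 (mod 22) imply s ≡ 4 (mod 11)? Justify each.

Only the converse holds.

(⇐) The residues r modulo 22 with r³ ≡ 20 (mod 22) are exactly {4}, and each is ≡ 4 (mod 11).

(⇒) This fails: take s = 15. Then 15 ≡ 4 (mod 11), but 15³ = 3375 ≡ 9 (mod 22), not 20.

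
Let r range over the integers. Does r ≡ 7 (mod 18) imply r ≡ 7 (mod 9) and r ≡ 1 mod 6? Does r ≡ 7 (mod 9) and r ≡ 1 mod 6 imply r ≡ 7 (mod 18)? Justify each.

(→) Suppose r ≡ 7 (mod 18); write r = 18j + 7. Since 9 ∣ 18, reducing mod 9 gives r ≡ 7 (mod 9); since 6 ∣ 18, reducing mod 6 gives r ≡ 7 ≡ 1 (mod 6).

(←) Conversely, if r ≡ 7 (mod 9) and r ≡ 1 (mod 6), then by the Chinese remainder theorem r ≡ 7 (mod 18). This is exactly r ≡ 7 (mod 18).

Both implications hold.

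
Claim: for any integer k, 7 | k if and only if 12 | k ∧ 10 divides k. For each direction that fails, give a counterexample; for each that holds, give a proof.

Neither direction holds.

(→) This fails: take k = 7. Certainly 7 ∣ 7, but 12 ∤ 7.

(←) This fails: take k = 60. Both 12 ∣ 60 and 10 ∣ 60, yet 60 is not a multiple of 7 (since 60 = 8·7 + 4), so 7 ∤ 60.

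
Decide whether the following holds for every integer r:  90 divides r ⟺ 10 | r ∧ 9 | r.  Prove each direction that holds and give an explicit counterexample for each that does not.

Converse. Suppose 10 ∣ r and 9 ∣ r. Any common multiple of 10 and 9 is a multiple of their lcm; here gcd(10, 9) = 1, so lcm(10, 9) = 10·9 = 90, so 90 ∣ r.

Forward direction. If 90 ∣ r, write r = 90q. Since 90 = 9·10, r = 10·(9q), so 10 ∣ r; and since 90 = 10·9, r = 9·(10q), so 9 ∣ r.

Equivalent; both directions hold.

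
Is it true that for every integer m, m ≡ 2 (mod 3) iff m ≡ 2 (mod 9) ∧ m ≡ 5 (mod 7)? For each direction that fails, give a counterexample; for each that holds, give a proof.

(⟹) This fails: m = 2 gives 2 ≡ 2 (mod 3) but 2 ≡ 2 (mod 7), so the conjunction on the right does not hold.

(⟸) Conversely, if m ≡ 2 (mod 9) and m ≡ 5 (mod 7), then by the Chinese remainder theorem m ≡ 47 (mod 63). Since 47 ≡ 2 (mod 3) and 3 ∣ 63, we get m ≡ 2 (mod 3).

(⇒) fails; (⇐) holds.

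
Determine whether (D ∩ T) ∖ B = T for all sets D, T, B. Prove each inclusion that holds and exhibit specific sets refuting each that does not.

Only the forward inclusion holds.

(⟹) Let x ∈ (D ∩ T) ∖ B. Then x ∈ D ∩ T and x ∉ B, from which x ∈ T.

(⟸) This inclusion fails. Take D = ∅, T = {1}, B = ∅; then 1 ∈ T but 1 ∉ (D ∩ T) ∖ B.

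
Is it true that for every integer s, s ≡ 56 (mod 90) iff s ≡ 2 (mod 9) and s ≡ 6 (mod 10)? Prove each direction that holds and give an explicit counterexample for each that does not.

(⇒) Suppose s ≡ 56 (mod 90); write s = 90j + 56. Since 9 ∣ 90, reducing mod 9 gives s ≡ 56 ≡ 2 (mod 9); since 10 ∣ 90, reducing mod 10 gives s ≡ 56 ≡ 6 (mod 10).

(⇐) Conversely, if s ≡ 2 (mod 9) and s ≡ 6 (mod 10), then by the Chinese remainder theorem s ≡ 56 (mod 90). This is exactly s ≡ 56 (mod 90).

Both implications hold.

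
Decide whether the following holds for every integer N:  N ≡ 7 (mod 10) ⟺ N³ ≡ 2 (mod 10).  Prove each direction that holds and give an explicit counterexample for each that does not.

Neither direction holds.

(⟹) This fails: take N = 7. Then 7 ≡ 7 (mod 10), but 7³ = 343 ≡ 3 (mod 10), not 2.

(⟸) This fails: take N = 8. Then 8³ = 512 ≡ 2 (mod 10), yet 8 ≡ 8 (mod 10), not 7.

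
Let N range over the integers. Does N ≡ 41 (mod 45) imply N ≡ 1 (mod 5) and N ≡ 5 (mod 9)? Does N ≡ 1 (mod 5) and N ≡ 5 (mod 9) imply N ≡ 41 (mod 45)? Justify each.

(⇐) If N ≡ 1 (mod 5) and N ≡ 5 (mod 9), then by the Chinese remainder theorem N ≡ 41 (mod 45). This is exactly N ≡ 41 (mod 45).

(⇒) Suppose N ≡ 41 (mod 45); write N = 45j + 41. Since 5 ∣ 45, reducing mod 5 gives N ≡ 41 ≡ 1 (mod 5); since 9 ∣ 45, reducing mod 9 gives N ≡ 41 ≡ 5 (mod 9).

Both implications hold.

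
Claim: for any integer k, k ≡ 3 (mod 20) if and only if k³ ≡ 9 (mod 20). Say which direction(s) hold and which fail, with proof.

Neither direction holds.

(⟹) This fails: take k = 3. Then 3 ≡ 3 (mod 20), but 3³ = 27 ≡ 7 (mod 20), not 9.

(⟸) This fails: take k = 9. Then 9³ = 729 ≡ 9 (mod 20), yet 9 ≡ 9 (mod 20), not 3.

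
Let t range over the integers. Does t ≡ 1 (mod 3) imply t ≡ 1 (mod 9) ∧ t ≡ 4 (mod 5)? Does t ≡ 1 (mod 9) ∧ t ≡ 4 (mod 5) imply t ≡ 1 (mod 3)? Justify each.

Forward direction. This fails: t = 1 gives 1 ≡ 1 (mod 3) but 1 ≡ 1 (mod 5), so the conjunction on the right does not hold.

Converse. If t ≡ 1 (mod 9) and t ≡ 4 (mod 5), then by the Chinese remainder theorem t ≡ 19 (mod 45). Since 19 ≡ 1 (mod 3) and 3 ∣ 45, we get t ≡ 1 (mod 3).

The forward direction fails; the converse holds.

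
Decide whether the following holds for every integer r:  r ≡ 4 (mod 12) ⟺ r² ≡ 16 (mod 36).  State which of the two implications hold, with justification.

(⇒) fails and (⇐) fails.

Forward direction. This fails: take r = 16. Then 16 ≡ 4 (mod 12), but 16² = 256 ≡ 4 (mod 36), not 16.

Converse. This fails: take r = 14. Then 14² = 196 ≡ 16 (mod 36), yet 14 ≡ 2 (mod 12), not 4.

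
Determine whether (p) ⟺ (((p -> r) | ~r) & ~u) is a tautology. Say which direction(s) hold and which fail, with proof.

Forward direction. This fails. Under u = T, r = F, p = T, the left side is true but the right side is false.

Converse. This fails. Under u = F, r = F, p = F, the left side is false but the right side is true.

Both directions fail.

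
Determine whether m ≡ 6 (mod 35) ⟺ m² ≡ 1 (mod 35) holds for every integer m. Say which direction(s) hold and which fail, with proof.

(⟹) Suppose m ≡ 6 (mod 35). Write m = 35j + 6. Then (35j + 6)² = 1225j² + 420j + 36 = 35(35j² + 12j + 1) + 1, so m² ≡ 1 (mod 35).

(⟸) This fails: take m = 1. Then 1² = 1 ≡ 1 (mod 35), yet 1 ≡ 1 (mod 35), not 6.

Only the forward implication holds.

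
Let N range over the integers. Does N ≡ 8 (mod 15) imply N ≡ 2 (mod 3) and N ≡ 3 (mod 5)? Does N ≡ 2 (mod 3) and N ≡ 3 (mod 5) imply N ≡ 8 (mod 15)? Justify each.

Both implications hold.

(⇐) If N ≡ 2 (mod 3) and N ≡ 3 (mod 5), then by the Chinese remainder theorem N ≡ 8 (mod 15). This is exactly N ≡ 8 (mod 15).

(⇒) Suppose N ≡ 8 (mod 15); write N = 15j + 8. Since 3 ∣ 15, reducing mod 3 gives N ≡ 8 ≡ 2 (mod 3); since 5 ∣ 15, reducing mod 5 gives N ≡ 8 ≡ 3 (mod 5).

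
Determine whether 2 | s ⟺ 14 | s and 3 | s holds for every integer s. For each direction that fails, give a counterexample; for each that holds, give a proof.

(⇐) Suppose 14 ∣ s and 3 ∣ s. Any common multiple of 14 and 3 is a multiple of their lcm; here gcd(14, 3) = 1, so lcm(14, 3) = 14·3 = 42, so 42 ∣ s. Since 2 ∣ 42, it follows that 2 ∣ s.

(⇒) This fails: take s = 2. Certainly 2 ∣ 2, but 14 ∤ 2.

Only the converse holds.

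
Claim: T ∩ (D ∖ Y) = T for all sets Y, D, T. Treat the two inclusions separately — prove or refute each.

Only the forward inclusion holds.

(⟹) Let x ∈ T ∩ (D ∖ Y). Then x ∈ D ∩ T and x ∉ Y, from which x ∈ T.

(⟸) This inclusion fails. Take Y = ∅, D = ∅, T = {1}; then 1 ∈ T but 1 ∉ T ∩ (D ∖ Y).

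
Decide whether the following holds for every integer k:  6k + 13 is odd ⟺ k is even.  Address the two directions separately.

Forward direction. This fails: take k = 7. Then 6k + 13 = 55, which is odd, yet k = 7 is odd, not even.

Converse. Suppose k is even. Since 6 is even, 6k is even for every k, so 6k + 13 has the same parity as 13, which is odd. Hence 6k + 13 is odd.

Not equivalent: only (⇐) holds.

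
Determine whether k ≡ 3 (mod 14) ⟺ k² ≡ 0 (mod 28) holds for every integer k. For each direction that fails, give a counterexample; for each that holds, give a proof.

(⇒) This fails: take k = 3. Then 3 ≡ 3 (mod 14), but 3² = 9 ≡ 9 (mod 28), not 0.

(⇐) This fails: take k = 0. Then 0² = 0 ≡ 0 (mod 28), yet 0 ≡ 0 (mod 14), not 3.

Both directions fail.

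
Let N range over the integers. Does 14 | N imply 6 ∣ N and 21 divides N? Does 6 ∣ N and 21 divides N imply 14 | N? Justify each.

(⇒) This fails: take N = 14. Certainly 14 ∣ 14, but 6 ∤ 14.

(⇐) Suppose 6 ∣ N and 21 ∣ N. Any common multiple of 6 and 21 is a multiple of their lcm; here lcm(6, 21) = 6·21/gcd(6, 21) = 126/3 = 42, so 42 ∣ N. Since 14 ∣ 42, it follows that 14 ∣ N.

The forward direction fails; the converse holds.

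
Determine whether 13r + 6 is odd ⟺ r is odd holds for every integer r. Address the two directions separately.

(⟹) Suppose 13r + 6 is odd. Since 13 is odd, 13r and r have the same parity, so 13r + 6 ≡ r + 6 (mod 2). As 6 is even, 13r + 6 is odd exactly when r is odd. Thus r is odd.

(⟸) Conversely, suppose r is odd; write r = 2j + 1. Then 13r + 6 = 13·(2j + 1) + 6 = 2·13j + 19, which is odd.

Equivalent; both directions hold.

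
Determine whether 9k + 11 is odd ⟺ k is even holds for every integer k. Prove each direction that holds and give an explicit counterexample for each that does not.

[⇐] Suppose k is even; write k = 2j. Then 9k + 11 = 9·(2j) + 11 = 2·9j + 11, which is odd.

[⇒] Suppose 9k + 11 is odd. Since 9 is odd, 9k and k have the same parity, so 9k + 11 ≡ k + 11 (mod 2). As 11 is odd, 9k + 11 is odd exactly when k is even. Thus k is even.

Equivalent; both directions hold.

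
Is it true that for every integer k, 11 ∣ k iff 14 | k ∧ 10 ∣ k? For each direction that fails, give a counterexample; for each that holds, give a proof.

[⇒] This fails: take k = 11. Certainly 11 ∣ 11, but 14 ∤ 11.

[⇐] This fails: take k = 70. Both 14 ∣ 70 and 10 ∣ 70, yet 70 is not a multiple of 11 (since 70 = 6·11 + 4), so 11 ∤ 70.

Both directions fail.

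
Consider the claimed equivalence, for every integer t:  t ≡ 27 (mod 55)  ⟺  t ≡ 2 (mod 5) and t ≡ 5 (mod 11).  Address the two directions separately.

[⇒] Suppose t ≡ 27 (mod 55); write t = 55j + 27. Since 5 ∣ 55, reducing mod 5 gives t ≡ 27 ≡ 2 (mod 5); since 11 ∣ 55, reducing mod 11 gives t ≡ 27 ≡ 5 (mod 11).

[⇐] Conversely, if t ≡ 2 (mod 5) and t ≡ 5 (mod 11), then by the Chinese remainder theorem t ≡ 27 (mod 55). This is exactly t ≡ 27 (mod 55).

Equivalent; both directions hold.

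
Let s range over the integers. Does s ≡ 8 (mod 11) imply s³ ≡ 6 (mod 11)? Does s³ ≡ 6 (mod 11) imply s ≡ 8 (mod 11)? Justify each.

Converse. For the converse, argue contrapositively. If s ≢ 8 (mod 11), then s is congruent to one of 0, 1, 2, 3, 4, 5, 6, 7, 9, 10 modulo 11, and these give s³ ≡ 0, 1, 8, 5, 9, 4, 7, 2, 3, 10 respectively — never 6.

Forward direction. Suppose s ≡ 8 (mod 11). Write s = 11j + 8. Then (11j + 8)³ = 1331j³ + 2904j² + 2112j + 512 = 11(121j³ + 264j² + 192j + 46) + 6, so s³ ≡ 6 (mod 11).

Both directions hold; the statement is true.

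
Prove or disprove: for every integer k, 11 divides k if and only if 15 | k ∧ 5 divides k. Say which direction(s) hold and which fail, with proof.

[⇒] This fails: take k = 11. Certainly 11 ∣ 11, but 15 ∤ 11.

[⇐] This fails: take k = 15. Both 15 ∣ 15 and 5 ∣ 15, yet 15 is not a multiple of 11 (since 15 = 1·11 + 4), so 11 ∤ 15.

(⇒) fails and (⇐) fails.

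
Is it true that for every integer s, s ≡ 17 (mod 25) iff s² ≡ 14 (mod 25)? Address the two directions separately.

(⇒) holds; (⇐) fails.

[⇒] Suppose s ≡ 17 (mod 25). Write s = 25j + 17. Then (25j + 17)² = 625j² + 850j + 289 = 25(25j² + 34j + 11) + 14, so s² ≡ 14 (mod 25).

[⇐] This fails: take s = 8. Then 8² = 64 ≡ 14 (mod 25), yet 8 ≡ 8 (mod 25), not 17.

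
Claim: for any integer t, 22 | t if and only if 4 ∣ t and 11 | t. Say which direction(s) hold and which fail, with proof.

Not equivalent: only (⇐) holds.

[⇒] This fails: take t = 22. Certainly 22 ∣ 22, but 4 ∤ 22.

[⇐] Suppose 4 ∣ t and 11 ∣ t. Any common multiple of 4 and 11 is a multiple of their lcm; here gcd(4, 11) = 1, so lcm(4, 11) = 4·11 = 44, so 44 ∣ t. Since 22 ∣ 44, it follows that 22 ∣ t.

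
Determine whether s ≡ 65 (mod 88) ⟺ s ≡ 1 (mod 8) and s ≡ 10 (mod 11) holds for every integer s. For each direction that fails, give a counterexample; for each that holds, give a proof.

Equivalent; both directions hold.

(⇒) Suppose s ≡ 65 (mod 88); write s = 88j + 65. Since 8 ∣ 88, reducing mod 8 gives s ≡ 65 ≡ 1 (mod 8); since 11 ∣ 88, reducing mod 11 gives s ≡ 65 ≡ 10 (mod 11).

(⇐) Conversely, if s ≡ 1 (mod 8) and s ≡ 10 (mod 11), then by the Chinese remainder theorem s ≡ 65 (mod 88). This is exactly s ≡ 65 (mod 88).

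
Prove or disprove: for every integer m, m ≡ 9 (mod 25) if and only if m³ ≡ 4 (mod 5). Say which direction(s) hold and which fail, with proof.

The forward direction holds; the converse fails.

(⟹) Suppose m ≡ 9 (mod 25). Then m³ ≡ 9³ = 729 (mod 25), and since 5 ∣ 25, also m³ ≡ 4 (mod 5).

(⟸) This fails: take m = 4. Then 4³ = 64 ≡ 4 (mod 5), yet 4 ≡ 4 (mod 25), not 9.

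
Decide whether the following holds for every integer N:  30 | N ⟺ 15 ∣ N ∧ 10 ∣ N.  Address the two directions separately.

The biconditional holds.

(⟹) If 30 ∣ N, write N = 30q. Since 30 = 2·15, N = 15·(2q), so 15 ∣ N; and since 30 = 3·10, N = 10·(3q), so 10 ∣ N.

(⟸) Suppose 15 ∣ N and 10 ∣ N. Any common multiple of 15 and 10 is a multiple of their lcm; here lcm(15, 10) = 15·10/gcd(15, 10) = 150/5 = 30, so 30 ∣ N.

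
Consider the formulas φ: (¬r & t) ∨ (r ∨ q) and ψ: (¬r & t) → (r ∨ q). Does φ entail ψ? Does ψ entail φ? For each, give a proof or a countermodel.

Both directions fail.

(⟹) This fails. Under t = T, r = F, q = F, the left side is true but the right side is false.

(⟸) This fails. Under t = F, r = F, q = F, the left side is false but the right side is true.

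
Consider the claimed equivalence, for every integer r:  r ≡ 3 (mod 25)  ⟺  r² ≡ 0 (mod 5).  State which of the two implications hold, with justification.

Neither implication holds.

(⇒) This fails: take r = 3. Then 3 ≡ 3 (mod 25), but 3² = 9 ≡ 4 (mod 5), not 0.

(⇐) This fails: take r = 0. Then 0² = 0 ≡ 0 (mod 5), yet 0 ≡ 0 (mod 25), not 3.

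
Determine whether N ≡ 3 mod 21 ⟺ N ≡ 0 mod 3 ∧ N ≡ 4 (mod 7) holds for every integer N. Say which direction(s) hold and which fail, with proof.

Neither direction holds.

(⇒) This fails: N = 3 gives 3 ≡ 3 (mod 21) but 3 ≡ 3 (mod 7), so the conjunction on the right does not hold.

(⇐) This fails: N = 18 satisfies both congruences on the right (18 ≡ 0 mod 3 and 18 ≡ 4 mod 7) yet 18 ≡ 18 (mod 21), not 3.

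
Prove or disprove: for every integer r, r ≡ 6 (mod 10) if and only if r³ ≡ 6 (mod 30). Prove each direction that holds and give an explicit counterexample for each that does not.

Not equivalent: only (⇐) holds.

(←) The residues r modulo 30 with r³ ≡ 6 (mod 30) are exactly {6}, and each is ≡ 6 (mod 10).

(→) This fails: take r = 16. Then 16 ≡ 6 (mod 10), but 16³ = 4096 ≡ 16 (mod 30), not 6.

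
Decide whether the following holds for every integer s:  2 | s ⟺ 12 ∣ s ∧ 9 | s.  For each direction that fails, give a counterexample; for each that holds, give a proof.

[⇒] This fails: take s = 2. Certainly 2 ∣ 2, but 12 ∤ 2.

[⇐] Suppose 12 ∣ s and 9 ∣ s. Any common multiple of 12 and 9 is a multiple of their lcm; here lcm(12, 9) = 12·9/gcd(12, 9) = 108/3 = 36, so 36 ∣ s. Since 2 ∣ 36, it follows that 2 ∣ s.

Only the reverse direction holds.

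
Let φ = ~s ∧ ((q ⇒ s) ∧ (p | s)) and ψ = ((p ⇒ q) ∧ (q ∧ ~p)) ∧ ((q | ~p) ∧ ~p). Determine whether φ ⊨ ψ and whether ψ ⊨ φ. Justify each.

Forward direction. This fails. Under q = F, s = F, p = T, the left side is true but the right side is false.

Converse. This fails. Under q = T, s = F, p = F, the left side is false but the right side is true.

(⇒) fails and (⇐) fails.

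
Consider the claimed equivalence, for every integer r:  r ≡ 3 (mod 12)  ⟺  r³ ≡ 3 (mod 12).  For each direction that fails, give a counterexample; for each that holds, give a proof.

Forward direction. Suppose r ≡ 3 (mod 12). Write r = 12j + 3. Then (12j + 3)³ = 1728j³ + 1296j² + 324j + 27 = 12(144j³ + 108j² + 27j + 2) + 3, so r³ ≡ 3 (mod 12).

Converse. Suppose r³ ≡ 3 (mod 12). The only residue r in {0, …, 11} with r³ ≡ 3 (mod 12) is r = 3, so r ≡ 3 (mod 12).

Both directions hold.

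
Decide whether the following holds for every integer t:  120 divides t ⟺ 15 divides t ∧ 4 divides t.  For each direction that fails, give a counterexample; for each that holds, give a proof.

(⇒) If 120 ∣ t, write t = 120q. Since 120 = 8·15, t = 15·(8q), so 15 ∣ t; and since 120 = 30·4, t = 4·(30q), so 4 ∣ t.

(⇐) This fails: take t = 60. Both 15 ∣ 60 and 4 ∣ 60, yet 60 is not a multiple of 120 (since 60 = 0·120 + 60), so 120 ∤ 60.

(⇒) holds; (⇐) fails.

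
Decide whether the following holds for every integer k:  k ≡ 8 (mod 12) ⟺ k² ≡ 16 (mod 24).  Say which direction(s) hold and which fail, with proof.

Not equivalent: only (⇒) holds.

(⟹) Suppose k ≡ 8 (mod 12). Working modulo 24, k ∈ {8, 20}; for each such r, r² ≡ 16 (mod 24).

(⟸) This fails: take k = 4. Then 4² = 16 ≡ 16 (mod 24), yet 4 ≡ 4 (mod 12), not 8.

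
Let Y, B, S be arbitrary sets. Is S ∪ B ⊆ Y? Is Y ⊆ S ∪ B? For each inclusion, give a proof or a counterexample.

Neither inclusion holds.

Forward inclusion. This inclusion fails. Take Y = ∅, B = {1}, S = ∅; then 1 ∈ S ∪ B but 1 ∉ Y.

Reverse inclusion. This inclusion fails. Take Y = {1}, B = ∅, S = ∅; then 1 ∈ Y but 1 ∉ S ∪ B.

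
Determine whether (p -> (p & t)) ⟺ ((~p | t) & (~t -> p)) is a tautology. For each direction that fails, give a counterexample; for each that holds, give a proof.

(⇒) This fails. Under t = F, p = F, the left side is true but the right side is false.

(⇐) Assume the antecedent. If t is true, p -> (p & t) reduces to true regardless of the other variables. If t is false, the antecedent cannot hold. Either way p -> (p & t) holds.

Only the reverse direction holds.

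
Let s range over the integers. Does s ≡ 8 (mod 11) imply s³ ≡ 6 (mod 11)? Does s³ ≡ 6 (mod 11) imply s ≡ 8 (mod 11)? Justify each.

Both implications hold.

[⇒] Suppose s ≡ 8 (mod 11). Write s = 11j + 8. Then (11j + 8)³ = 1331j³ + 2904j² + 2112j + 512 = 11(121j³ + 264j² + 192j + 46) + 6, so s³ ≡ 6 (mod 11).

[⇐] Conversely, suppose s³ ≡ 6 (mod 11). The only residue r in {0, …, 10} with r³ ≡ 6 (mod 11) is r = 8, so s ≡ 8 (mod 11).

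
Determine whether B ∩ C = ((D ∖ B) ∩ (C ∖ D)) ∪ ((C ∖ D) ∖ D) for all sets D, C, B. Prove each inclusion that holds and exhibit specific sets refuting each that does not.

Forward inclusion. This inclusion fails. Take D = {1}, C = {1}, B = {1}; then 1 ∈ B ∩ C but 1 ∉ ((D ∖ B) ∩ (C ∖ D)) ∪ ((C ∖ D) ∖ D).

Reverse inclusion. This inclusion fails. Take D = ∅, C = {1}, B = ∅; then 1 ∈ ((D ∖ B) ∩ (C ∖ D)) ∪ ((C ∖ D) ∖ D) but 1 ∉ B ∩ C.

(⊆) fails and (⊇) fails.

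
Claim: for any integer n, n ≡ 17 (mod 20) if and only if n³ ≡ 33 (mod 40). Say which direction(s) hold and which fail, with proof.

Only the converse holds.

(⟹) This fails: take n = 37. Then 37 ≡ 17 (mod 20), but 37³ = 50653 ≡ 13 (mod 40), not 33.

(⟸) Conversely, the residues r modulo 40 with r³ ≡ 33 (mod 40) are exactly {17}, and each is ≡ 17 (mod 20).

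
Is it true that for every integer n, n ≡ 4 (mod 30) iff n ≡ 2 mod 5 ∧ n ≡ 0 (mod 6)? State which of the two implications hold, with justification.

(⇒) fails and (⇐) fails.

Forward direction. This fails: n = 4 gives 4 ≡ 4 (mod 30) but 4 ≡ 4 (mod 5), so the conjunction on the right does not hold.

Converse. This fails: n = 12 satisfies both congruences on the right (12 ≡ 2 mod 5 and 12 ≡ 0 mod 6) yet 12 ≡ 12 (mod 30), not 4.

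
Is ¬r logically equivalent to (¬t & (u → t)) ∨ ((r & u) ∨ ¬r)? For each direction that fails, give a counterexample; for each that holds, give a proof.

[⇒] Assume the antecedent. If t is true, the antecedent forces (t = T, u = F, r = F) or (t = T, u = T, r = F), and the consequent holds there. If t is false, the consequent reduces to true regardless of the other variables. Either way the consequent holds.

[⇐] This fails. Under t = F, u = F, r = T, the left side is false but the right side is true.

Only the forward direction holds.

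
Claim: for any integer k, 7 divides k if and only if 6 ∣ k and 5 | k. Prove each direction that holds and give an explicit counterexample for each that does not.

(⇒) fails and (⇐) fails.

(⟹) This fails: take k = 7. Certainly 7 ∣ 7, but 6 ∤ 7.

(⟸) This fails: take k = 30. Both 6 ∣ 30 and 5 ∣ 30, yet 30 is not a multiple of 7 (since 30 = 4·7 + 2), so 7 ∤ 30.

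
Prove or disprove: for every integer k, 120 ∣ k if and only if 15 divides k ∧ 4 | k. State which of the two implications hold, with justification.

(⇒) holds; (⇐) fails.

Forward direction. If 120 ∣ k, write k = 120q. Since 120 = 8·15, k = 15·(8q), so 15 ∣ k; and since 120 = 30·4, k = 4·(30q), so 4 ∣ k.

Converse. This fails: take k = 60. Both 15 ∣ 60 and 4 ∣ 60, yet 60 is not a multiple of 120 (since 60 = 0·120 + 60), so 120 ∤ 60.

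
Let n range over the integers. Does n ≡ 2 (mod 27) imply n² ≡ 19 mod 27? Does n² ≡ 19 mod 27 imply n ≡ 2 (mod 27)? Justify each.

[⇒] This fails: take n = 2. Then 2 ≡ 2 (mod 27), but 2² = 4 ≡ 4 (mod 27), not 19.

[⇐] This fails: take n = 10. Then 10² = 100 ≡ 19 (mod 27), yet 10 ≡ 10 (mod 27), not 2.

Neither implication holds.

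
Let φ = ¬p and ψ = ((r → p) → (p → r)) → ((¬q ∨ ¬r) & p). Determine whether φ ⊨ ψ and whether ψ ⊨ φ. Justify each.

(⟹) This fails. Under r = F, q = F, p = F, the left side is true but the right side is false.

(⟸) This fails. Under r = F, q = F, p = T, the left side is false but the right side is true.

Neither implication holds.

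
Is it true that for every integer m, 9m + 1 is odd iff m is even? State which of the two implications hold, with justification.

Both directions hold.

(→) Suppose 9m + 1 is odd. Since 9 is odd, 9m and m have the same parity, so 9m + 1 ≡ m + 1 (mod 2). As 1 is odd, 9m + 1 is odd exactly when m is even. Thus m is even.

(←) Conversely, suppose m is even; write m = 2j. Then 9m + 1 = 9·(2j) + 1 = 2·9j + 1, which is odd.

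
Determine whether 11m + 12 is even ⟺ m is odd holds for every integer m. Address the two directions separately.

(⟹) This fails: m = 0 gives 11m + 12 = 12, which is even, but 0 is even, not odd.

(⟸) This also fails: m = 3 is odd, but 11m + 12 = 45 is odd, not even.

(⇒) fails and (⇐) fails.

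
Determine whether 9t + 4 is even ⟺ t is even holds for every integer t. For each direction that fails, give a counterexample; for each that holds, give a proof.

The biconditional holds.

(⟹) Suppose 9t + 4 is even. Since 9 is odd, 9t and t have the same parity, so 9t + 4 ≡ t + 4 (mod 2). As 4 is even, 9t + 4 is even exactly when t is even. Thus t is even.

(⟸) Conversely, suppose t is even; write t = 2j. Then 9t + 4 = 9·(2j) + 4 = 2·9j + 4, which is even.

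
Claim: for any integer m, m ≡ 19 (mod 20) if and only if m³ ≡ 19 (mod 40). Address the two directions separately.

(→) This fails: take m = 39. Then 39 ≡ 19 (mod 20), but 39³ = 59319 ≡ 39 (mod 40), not 19.

(←) Conversely, the residues r modulo 40 with r³ ≡ 19 (mod 40) are exactly {19}, and each is ≡ 19 (mod 20).

The forward direction fails; the converse holds.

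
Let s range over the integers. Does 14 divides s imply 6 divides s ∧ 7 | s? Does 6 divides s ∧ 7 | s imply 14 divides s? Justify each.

(⟸) Suppose 6 ∣ s and 7 ∣ s. Any common multiple of 6 and 7 is a multiple of their lcm; here gcd(6, 7) = 1, so lcm(6, 7) = 6·7 = 42, so 42 ∣ s. Since 14 ∣ 42, it follows that 14 ∣ s.

(⟹) This fails: take s = 14. Certainly 14 ∣ 14, but 6 ∤ 14.

Not equivalent: only (⇐) holds.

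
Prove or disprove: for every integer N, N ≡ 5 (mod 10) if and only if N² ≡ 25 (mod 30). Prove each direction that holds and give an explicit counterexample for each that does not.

(⇒) fails; (⇐) holds.

Forward direction. This fails: take N = 15. Then 15 ≡ 5 (mod 10), but 15² = 225 ≡ 15 (mod 30), not 25.

Converse. The residues r modulo 30 with r² ≡ 25 (mod 30) are exactly {5, 25}, and each is ≡ 5 (mod 10).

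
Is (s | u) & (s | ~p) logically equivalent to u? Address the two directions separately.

(⇒) fails and (⇐) fails.

(→) This fails. Under p = F, u = F, s = T, the left side is true but the right side is false.

(←) This fails. Under p = T, u = T, s = F, the left side is false but the right side is true.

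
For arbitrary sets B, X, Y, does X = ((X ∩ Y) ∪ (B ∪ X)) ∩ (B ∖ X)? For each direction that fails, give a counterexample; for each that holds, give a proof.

Forward inclusion. This inclusion fails. Take B = ∅, X = {1}, Y = ∅; then 1 ∈ X but 1 ∉ ((X ∩ Y) ∪ (B ∪ X)) ∩ (B ∖ X).

Reverse inclusion. This inclusion fails. Take B = {1}, X = ∅, Y = ∅; then 1 ∈ ((X ∩ Y) ∪ (B ∪ X)) ∩ (B ∖ X) but 1 ∉ X.

(⊆) fails and (⊇) fails.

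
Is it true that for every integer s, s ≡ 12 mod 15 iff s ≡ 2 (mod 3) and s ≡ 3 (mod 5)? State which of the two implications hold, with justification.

Forward direction. This fails: s = 12 gives 12 ≡ 12 (mod 15) but 12 ≡ 0 (mod 3), so the conjunction on the right does not hold.

Converse. This fails: s = 8 satisfies both congruences on the right (8 ≡ 2 mod 3 and 8 ≡ 3 mod 5) yet 8 ≡ 8 (mod 15), not 12.

(⇒) fails and (⇐) fails.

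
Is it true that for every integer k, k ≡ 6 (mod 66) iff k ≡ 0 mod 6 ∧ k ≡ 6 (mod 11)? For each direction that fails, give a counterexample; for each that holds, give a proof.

Equivalent; both directions hold.

[⇒] Suppose k ≡ 6 (mod 66); write k = 66j + 6. Since 6 ∣ 66, reducing mod 6 gives k ≡ 6 ≡ 0 (mod 6); since 11 ∣ 66, reducing mod 11 gives k ≡ 6 (mod 11).

[⇐] Conversely, if k ≡ 0 (mod 6) and k ≡ 6 (mod 11), then by the Chinese remainder theorem k ≡ 6 (mod 66). This is exactly k ≡ 6 (mod 66).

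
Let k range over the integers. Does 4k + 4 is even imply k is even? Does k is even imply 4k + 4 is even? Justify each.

(⇒) fails; (⇐) holds.

[⇒] This fails: take k = 3. Then 4k + 4 = 16, which is even, yet k = 3 is odd, not even.

[⇐] Suppose k is even. Since 4 is even, 4k is even for every k, so 4k + 4 has the same parity as 4, which is even. Hence 4k + 4 is even.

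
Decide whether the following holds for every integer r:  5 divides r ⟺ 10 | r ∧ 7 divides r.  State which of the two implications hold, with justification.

Only the reverse direction holds.

[⇒] This fails: take r = 5. Certainly 5 ∣ 5, but 10 ∤ 5.

[⇐] Suppose 10 ∣ r and 7 ∣ r. Any common multiple of 10 and 7 is a multiple of their lcm; here gcd(10, 7) = 1, so lcm(10, 7) = 10·7 = 70, so 70 ∣ r. Since 5 ∣ 70, it follows that 5 ∣ r.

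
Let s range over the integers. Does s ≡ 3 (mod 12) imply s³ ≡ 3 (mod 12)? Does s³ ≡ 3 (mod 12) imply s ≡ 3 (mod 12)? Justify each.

[⇒] Suppose s ≡ 3 (mod 12). Write s = 12j + 3. Then (12j + 3)³ = 1728j³ + 1296j² + 324j + 27 = 12(144j³ + 108j² + 27j + 2) + 3, so s³ ≡ 3 (mod 12).

[⇐] Conversely, suppose s³ ≡ 3 (mod 12). The only residue r in {0, …, 11} with r³ ≡ 3 (mod 12) is r = 3, so s ≡ 3 (mod 12).

Both directions hold; the statement is true.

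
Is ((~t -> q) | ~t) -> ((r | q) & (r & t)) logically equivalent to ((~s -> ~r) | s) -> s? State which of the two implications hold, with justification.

Not equivalent: only (⇒) holds.

(⟸) This fails. Under s = T, t = F, q = F, r = F, the left side is false but the right side is true.

(⟹) Assume the antecedent. If s is true, ((~s -> ~r) | s) -> s reduces to true regardless of the other variables. If s is false, the antecedent forces (s = F, t = T, q = F, r = T) or (s = F, t = T, q = T, r = T), and ((~s -> ~r) | s) -> s holds there. Either way ((~s -> ~r) | s) -> s holds.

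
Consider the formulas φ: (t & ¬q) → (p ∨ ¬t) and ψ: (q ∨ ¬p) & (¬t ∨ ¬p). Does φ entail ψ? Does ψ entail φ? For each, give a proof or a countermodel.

Forward direction. This fails. Under p = T, t = F, q = F, the left side is true but the right side is false.

Converse. This fails. Under p = F, t = T, q = F, the left side is false but the right side is true.

Both directions fail.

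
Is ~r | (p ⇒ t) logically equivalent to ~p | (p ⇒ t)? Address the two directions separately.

Not equivalent: only (⇐) holds.

Forward direction. This fails. Under r = F, p = T, t = F, the left side is true but the right side is false.

Converse. Assume the antecedent. If p is true, the antecedent forces (r = F, p = T, t = T) or (r = T, p = T, t = T), and ~r | (p ⇒ t) holds there. If p is false, ~r | (p ⇒ t) reduces to true regardless of the other variables. Either way ~r | (p ⇒ t) holds.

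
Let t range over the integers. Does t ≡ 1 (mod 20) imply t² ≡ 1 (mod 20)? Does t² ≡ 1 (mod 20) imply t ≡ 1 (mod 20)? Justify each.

[⇒] Suppose t ≡ 1 (mod 20). Write t = 20j + 1. Then (20j + 1)² = 400j² + 40j + 1 = 20(20j² + 2j) + 1, so t² ≡ 1 (mod 20).

[⇐] This fails: take t = 9. Then 9² = 81 ≡ 1 (mod 20), yet 9 ≡ 9 (mod 20), not 1.

The forward direction holds; the converse fails.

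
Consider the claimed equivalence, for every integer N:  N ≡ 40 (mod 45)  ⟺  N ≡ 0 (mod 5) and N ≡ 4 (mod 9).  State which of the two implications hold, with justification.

(⟸) If N ≡ 0 (mod 5) and N ≡ 4 (mod 9), then by the Chinese remainder theorem N ≡ 40 (mod 45). This is exactly N ≡ 40 (mod 45).

(⟹) Suppose N ≡ 40 (mod 45); write N = 45j + 40. Since 5 ∣ 45, reducing mod 5 gives N ≡ 40 ≡ 0 (mod 5); since 9 ∣ 45, reducing mod 9 gives N ≡ 40 ≡ 4 (mod 9).

The biconditional holds.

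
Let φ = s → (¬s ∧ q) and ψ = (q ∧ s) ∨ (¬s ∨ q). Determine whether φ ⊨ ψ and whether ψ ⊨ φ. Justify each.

(⇐) This fails. Under s = T, q = T, the left side is false but the right side is true.

(⇒) Assume the antecedent. If s is true, the antecedent cannot hold. If s is false, (q ∧ s) ∨ (¬s ∨ q) reduces to true regardless of the other variables. Either way (q ∧ s) ∨ (¬s ∨ q) holds.

(⇒) holds; (⇐) fails.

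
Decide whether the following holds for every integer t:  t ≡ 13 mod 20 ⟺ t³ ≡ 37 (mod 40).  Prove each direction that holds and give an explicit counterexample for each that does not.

(⟹) This fails: take t = 33. Then 33 ≡ 13 (mod 20), but 33³ = 35937 ≡ 17 (mod 40), not 37.

(⟸) Conversely, the residues r modulo 40 with r³ ≡ 37 (mod 40) are exactly {13}, and each is ≡ 13 (mod 20).

Only the reverse direction holds.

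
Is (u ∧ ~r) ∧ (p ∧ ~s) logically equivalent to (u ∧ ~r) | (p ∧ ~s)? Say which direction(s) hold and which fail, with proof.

(⇒) holds; (⇐) fails.

Forward direction. Assume the antecedent. If p is true, the antecedent forces (p = T, u = T, s = F, r = F), and (u ∧ ~r) | (p ∧ ~s) holds there. If p is false, the antecedent cannot hold. Either way (u ∧ ~r) | (p ∧ ~s) holds.

Converse. This fails. Under p = T, u = F, s = F, r = F, the left side is false but the right side is true.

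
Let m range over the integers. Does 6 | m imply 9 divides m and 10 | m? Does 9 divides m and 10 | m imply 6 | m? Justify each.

[⇐] Suppose 9 ∣ m and 10 ∣ m. Any common multiple of 9 and 10 is a multiple of their lcm; here gcd(9, 10) = 1, so lcm(9, 10) = 9·10 = 90, so 90 ∣ m. Since 6 ∣ 90, it follows that 6 ∣ m.

[⇒] This fails: take m = 6. Certainly 6 ∣ 6, but 9 ∤ 6.

Not equivalent: only (⇐) holds.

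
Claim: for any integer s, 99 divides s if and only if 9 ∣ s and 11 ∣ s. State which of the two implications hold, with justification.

(⟹) If 99 ∣ s, write s = 99q. Since 99 = 11·9, s = 9·(11q), so 9 ∣ s; and since 99 = 9·11, s = 11·(9q), so 11 ∣ s.

(⟸) Suppose 9 ∣ s and 11 ∣ s. Any common multiple of 9 and 11 is a multiple of their lcm; here gcd(9, 11) = 1, so lcm(9, 11) = 9·11 = 99, so 99 ∣ s.

Both implications hold.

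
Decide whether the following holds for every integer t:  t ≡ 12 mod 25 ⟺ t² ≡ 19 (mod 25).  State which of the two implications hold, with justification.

Only the forward implication holds.

Forward direction. Suppose t ≡ 12 mod 25. Write t = 25j + 12. Then (25j + 12)² = 625j² + 600j + 144 = 25(25j² + 24j + 5) + 19, so t² ≡ 19 (mod 25).

Converse. This fails: take t = 13. Then 13² = 169 ≡ 19 (mod 25), yet 13 ≡ 13 (mod 25), not 12.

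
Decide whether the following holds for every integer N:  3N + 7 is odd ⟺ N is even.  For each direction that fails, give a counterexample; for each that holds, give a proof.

Both directions hold.

(⟹) Suppose 3N + 7 is odd. Since 3 is odd, 3N and N have the same parity, so 3N + 7 ≡ N + 7 (mod 2). As 7 is odd, 3N + 7 is odd exactly when N is even. Thus N is even.

(⟸) Conversely, suppose N is even; write N = 2j. Then 3N + 7 = 3·(2j) + 7 = 2·3j + 7, which is odd.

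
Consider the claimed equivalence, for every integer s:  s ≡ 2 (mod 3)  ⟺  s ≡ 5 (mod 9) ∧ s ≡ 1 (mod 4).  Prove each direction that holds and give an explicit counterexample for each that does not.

(⇒) fails; (⇐) holds.

Forward direction. This fails: s = 32 gives 32 ≡ 2 (mod 3) but 32 ≡ 0 (mod 4), so the conjunction on the right does not hold.

Converse. If s ≡ 5 (mod 9) and s ≡ 1 (mod 4), then by the Chinese remainder theorem s ≡ 5 (mod 36). Since 5 ≡ 2 (mod 3) and 3 ∣ 36, we get s ≡ 2 (mod 3).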